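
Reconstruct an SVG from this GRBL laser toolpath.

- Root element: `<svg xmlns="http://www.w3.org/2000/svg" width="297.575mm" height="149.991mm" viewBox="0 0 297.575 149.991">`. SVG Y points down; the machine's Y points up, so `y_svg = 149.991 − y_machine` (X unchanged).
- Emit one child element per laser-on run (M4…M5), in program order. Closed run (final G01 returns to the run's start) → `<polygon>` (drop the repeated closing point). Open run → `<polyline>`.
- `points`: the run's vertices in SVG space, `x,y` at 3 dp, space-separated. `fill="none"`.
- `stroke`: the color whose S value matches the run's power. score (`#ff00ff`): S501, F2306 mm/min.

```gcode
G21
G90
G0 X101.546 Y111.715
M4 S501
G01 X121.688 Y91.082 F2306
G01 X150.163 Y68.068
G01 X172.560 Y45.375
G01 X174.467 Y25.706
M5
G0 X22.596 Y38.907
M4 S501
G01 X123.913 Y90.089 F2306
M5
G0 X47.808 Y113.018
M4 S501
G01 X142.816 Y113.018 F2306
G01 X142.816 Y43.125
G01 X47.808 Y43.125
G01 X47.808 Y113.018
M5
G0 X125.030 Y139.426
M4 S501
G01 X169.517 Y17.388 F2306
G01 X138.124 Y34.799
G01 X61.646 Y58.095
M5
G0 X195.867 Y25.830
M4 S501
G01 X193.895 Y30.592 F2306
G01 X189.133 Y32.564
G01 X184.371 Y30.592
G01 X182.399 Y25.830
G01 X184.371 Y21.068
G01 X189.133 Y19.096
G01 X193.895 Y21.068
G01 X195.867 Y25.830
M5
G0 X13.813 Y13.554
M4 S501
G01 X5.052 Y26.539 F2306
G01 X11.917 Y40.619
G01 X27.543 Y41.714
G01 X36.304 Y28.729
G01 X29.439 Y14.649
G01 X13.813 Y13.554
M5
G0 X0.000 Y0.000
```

y_svg = 149.991 − y_m. Every run uses S501, so all elements get stroke `#ff00ff` (score).

[1] open run; points: 101.546,38.276 121.688,58.909 150.163,81.923 172.560,104.616 174.467,124.285

[2] open run; points: 22.596,111.084 123.913,59.902

[3] closed run; points: 47.808,36.973 142.816,36.973 142.816,106.866 47.808,106.866

[4] open run; points: 125.030,10.565 169.517,132.603 138.124,115.192 61.646,91.896

[5] closed run; points: 195.867,124.161 193.895,119.399 189.133,117.427 184.371,119.399 182.399,124.161 184.371,128.923 189.133,130.895 193.895,128.923

[6] closed run; points: 13.813,136.437 5.052,123.452 11.917,109.372 27.543,108.277 36.304,121.262 29.439,135.342

<svg xmlns="http://www.w3.org/2000/svg" width="297.575mm" height="149.991mm" viewBox="0 0 297.575 149.991">
  <polyline points="101.546,38.276 121.688,58.909 150.163,81.923 172.560,104.616 174.467,124.285" fill="none" stroke="#ff00ff"/>
  <polyline points="22.596,111.084 123.913,59.902" fill="none" stroke="#ff00ff"/>
  <polygon points="47.808,36.973 142.816,36.973 142.816,106.866 47.808,106.866" fill="none" stroke="#ff00ff"/>
  <polyline points="125.030,10.565 169.517,132.603 138.124,115.192 61.646,91.896" fill="none" stroke="#ff00ff"/>
  <polygon points="195.867,124.161 193.895,119.399 189.133,117.427 184.371,119.399 182.399,124.161 184.371,128.923 189.133,130.895 193.895,128.923" fill="none" stroke="#ff00ff"/>
  <polygon points="13.813,136.437 5.052,123.452 11.917,109.372 27.543,108.277 36.304,121.262 29.439,135.342" fill="none" stroke="#ff00ff"/>
</svg>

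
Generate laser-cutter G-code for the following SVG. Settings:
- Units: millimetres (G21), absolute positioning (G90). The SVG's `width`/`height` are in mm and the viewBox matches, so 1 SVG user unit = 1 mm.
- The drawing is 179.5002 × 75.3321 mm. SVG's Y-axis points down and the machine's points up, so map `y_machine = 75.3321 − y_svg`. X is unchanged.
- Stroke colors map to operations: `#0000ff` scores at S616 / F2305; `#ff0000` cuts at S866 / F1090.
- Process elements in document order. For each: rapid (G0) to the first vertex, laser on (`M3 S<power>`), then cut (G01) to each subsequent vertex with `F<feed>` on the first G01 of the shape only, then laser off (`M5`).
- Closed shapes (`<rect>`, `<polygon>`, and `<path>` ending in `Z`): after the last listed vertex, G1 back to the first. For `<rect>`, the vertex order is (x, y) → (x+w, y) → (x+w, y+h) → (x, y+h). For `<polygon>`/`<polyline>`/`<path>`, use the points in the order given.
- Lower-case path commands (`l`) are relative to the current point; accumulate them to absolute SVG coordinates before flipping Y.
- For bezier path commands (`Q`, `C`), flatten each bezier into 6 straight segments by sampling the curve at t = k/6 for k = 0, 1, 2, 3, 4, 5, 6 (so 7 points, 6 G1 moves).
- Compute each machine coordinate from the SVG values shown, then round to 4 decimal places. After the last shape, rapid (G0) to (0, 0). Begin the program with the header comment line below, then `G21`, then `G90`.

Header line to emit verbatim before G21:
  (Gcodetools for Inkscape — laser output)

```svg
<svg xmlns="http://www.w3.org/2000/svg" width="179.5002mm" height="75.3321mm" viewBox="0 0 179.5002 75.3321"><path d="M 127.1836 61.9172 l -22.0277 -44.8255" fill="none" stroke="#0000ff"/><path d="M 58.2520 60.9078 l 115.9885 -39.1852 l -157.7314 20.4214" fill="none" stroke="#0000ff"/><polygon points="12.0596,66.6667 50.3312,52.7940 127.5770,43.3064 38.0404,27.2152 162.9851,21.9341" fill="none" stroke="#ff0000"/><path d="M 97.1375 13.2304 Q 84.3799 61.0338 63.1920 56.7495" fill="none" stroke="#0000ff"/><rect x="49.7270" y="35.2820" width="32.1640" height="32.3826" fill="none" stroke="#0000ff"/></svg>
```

viewBox `0 0 179.5002 75.3321` with mm width/height → 1 unit = 1 mm. Flip: y_m = 75.3321 − y_svg.

**Shape 1** — `<path>` line segment, stroke `#0000ff` → score (S616, F2305). Machine vertices: (127.1836,13.4149) → (105.1559,58.2404). Open path.

**Shape 2** — `<path>` open polyline, stroke `#0000ff` → score (S616, F2305). Machine vertices: (58.2520,14.4243) → (174.2405,53.6095) → (16.5091,33.1881). Open path.

**Shape 3** — `<polygon>` closed polygon, stroke `#ff0000` → cut (S866, F1090). Machine vertices: (12.0596,8.6654) → (50.3312,22.5381) → (127.5770,32.0257) → (38.0404,48.1169) → (162.9851,53.3980) → (12.0596,8.6654). Closed: final G1 returns to the first vertex.

**Shape 4** — `<path>` quadratic bezier, stroke `#0000ff` → score (S616, F2305). Control points (SVG): P0=(97.1375,13.2304), P1=(84.3799,61.0338), P2=(63.1920,56.7495); sampled at t=k/6. Machine vertices: (97.1375,62.1017) → (92.6508,47.6141) → (87.6957,36.0203) → (82.2723,27.3202) → (76.3806,21.5139) → (70.0205,18.6014) → (63.1920,18.5826). Open path.

**Shape 5** — `<rect>` rectangle, stroke `#0000ff` → score (S616, F2305). Machine vertices: (49.7270,40.0501) → (81.8910,40.0501) → (81.8910,7.6675) → (49.7270,7.6675) → (49.7270,40.0501). Closed: final G1 returns to the first vertex.

(Gcodetools for Inkscape — laser output)
G21
G90
G0 X127.1836 Y13.4149
M3 S616
G01 X105.1559 Y58.2404 F2305
M5
G0 X58.2520 Y14.4243
M3 S616
G01 X174.2405 Y53.6095 F2305
G01 X16.5091 Y33.1881
M5
G0 X12.0596 Y8.6654
M3 S866
G01 X50.3312 Y22.5381 F1090
G01 X127.5770 Y32.0257
G01 X38.0404 Y48.1169
G01 X162.9851 Y53.3980
G01 X12.0596 Y8.6654
M5
G0 X97.1375 Y62.1017
M3 S616
G01 X92.6508 Y47.6141 F2305
G01 X87.6957 Y36.0203
G01 X82.2723 Y27.3202
G01 X76.3806 Y21.5139
G01 X70.0205 Y18.6014
G01 X63.1920 Y18.5826
M5
G0 X49.7270 Y40.0501
M3 S616
G01 X81.8910 Y40.0501 F2305
G01 X81.8910 Y7.6675
G01 X49.7270 Y7.6675
G01 X49.7270 Y40.0501
M5
G0 X0.0000 Y0.0000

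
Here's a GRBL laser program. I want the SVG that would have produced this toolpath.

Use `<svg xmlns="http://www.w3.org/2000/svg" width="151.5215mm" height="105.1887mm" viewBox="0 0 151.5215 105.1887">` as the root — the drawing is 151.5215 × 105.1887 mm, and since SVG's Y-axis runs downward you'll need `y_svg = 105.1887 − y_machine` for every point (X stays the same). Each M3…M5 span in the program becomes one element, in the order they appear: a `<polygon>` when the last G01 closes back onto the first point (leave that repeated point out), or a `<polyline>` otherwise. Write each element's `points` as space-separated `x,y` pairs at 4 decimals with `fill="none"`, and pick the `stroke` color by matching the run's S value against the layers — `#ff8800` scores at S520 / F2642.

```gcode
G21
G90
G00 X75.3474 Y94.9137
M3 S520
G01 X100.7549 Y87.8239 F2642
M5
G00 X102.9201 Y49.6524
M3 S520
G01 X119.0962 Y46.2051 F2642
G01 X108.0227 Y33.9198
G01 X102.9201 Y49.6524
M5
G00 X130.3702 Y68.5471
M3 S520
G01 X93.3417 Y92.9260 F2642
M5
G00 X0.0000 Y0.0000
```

<svg xmlns="http://www.w3.org/2000/svg" width="151.5215mm" height="105.1887mm" viewBox="0 0 151.5215 105.1887">
  <polyline points="75.3474,10.2750 100.7549,17.3648" fill="none" stroke="#ff8800"/>
  <polygon points="102.9201,55.5363 119.0962,58.9836 108.0227,71.2689" fill="none" stroke="#ff8800"/>
  <polyline points="130.3702,36.6416 93.3417,12.2627" fill="none" stroke="#ff8800"/>
</svg>

y_svg = 105.1887 − y_m. Every run uses S520, so all elements get stroke `#ff8800` (score).

[1] open run; points: 75.3474,10.2750 100.7549,17.3648

[2] closed run; points: 102.9201,55.5363 119.0962,58.9836 108.0227,71.2689

[3] open run; points: 130.3702,36.6416 93.3417,12.2627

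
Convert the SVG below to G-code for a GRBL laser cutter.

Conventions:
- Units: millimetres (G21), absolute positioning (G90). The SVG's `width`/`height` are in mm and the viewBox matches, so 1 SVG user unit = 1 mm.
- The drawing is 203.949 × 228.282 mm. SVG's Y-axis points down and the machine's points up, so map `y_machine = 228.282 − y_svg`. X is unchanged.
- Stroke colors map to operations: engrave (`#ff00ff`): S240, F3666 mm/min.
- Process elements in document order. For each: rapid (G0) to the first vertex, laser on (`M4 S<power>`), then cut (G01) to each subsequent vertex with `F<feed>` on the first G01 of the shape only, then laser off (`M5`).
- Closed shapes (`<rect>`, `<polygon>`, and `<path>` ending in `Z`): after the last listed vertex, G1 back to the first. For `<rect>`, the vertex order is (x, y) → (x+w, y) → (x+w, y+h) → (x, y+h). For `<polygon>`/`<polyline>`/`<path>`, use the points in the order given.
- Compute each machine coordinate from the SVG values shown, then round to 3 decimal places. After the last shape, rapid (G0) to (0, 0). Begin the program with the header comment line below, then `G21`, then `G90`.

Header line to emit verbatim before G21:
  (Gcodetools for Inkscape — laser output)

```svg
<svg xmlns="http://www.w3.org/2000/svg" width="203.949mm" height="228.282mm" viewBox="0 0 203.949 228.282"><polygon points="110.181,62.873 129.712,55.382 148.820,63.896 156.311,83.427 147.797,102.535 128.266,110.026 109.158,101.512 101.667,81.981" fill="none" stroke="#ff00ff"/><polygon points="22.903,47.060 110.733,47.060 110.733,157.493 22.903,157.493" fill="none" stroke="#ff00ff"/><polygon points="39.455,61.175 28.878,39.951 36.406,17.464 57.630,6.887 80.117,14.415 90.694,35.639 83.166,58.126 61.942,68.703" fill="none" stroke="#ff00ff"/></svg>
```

(Gcodetools for Inkscape — laser output)
G21
G90
G0 X110.181 Y165.409
M4 S240
G01 X129.712 Y172.900 F3666
G01 X148.820 Y164.386
G01 X156.311 Y144.855
G01 X147.797 Y125.747
G01 X128.266 Y118.256
G01 X109.158 Y126.770
G01 X101.667 Y146.301
G01 X110.181 Y165.409
M5
G0 X22.903 Y181.222
M4 S240
G01 X110.733 Y181.222 F3666
G01 X110.733 Y70.789
G01 X22.903 Y70.789
G01 X22.903 Y181.222
M5
G0 X39.455 Y167.107
M4 S240
G01 X28.878 Y188.331 F3666
G01 X36.406 Y210.818
G01 X57.630 Y221.395
G01 X80.117 Y213.867
G01 X90.694 Y192.643
G01 X83.166 Y170.156
G01 X61.942 Y159.579
G01 X39.455 Y167.107
M5
G0 X0.000 Y0.000

1 u = 1 mm; y_m = 228.282 − y.

[1] `<polygon>` regular polygon, #ff00ff→engrave S240 F3666: (110.181,165.409) → (129.712,172.900) → (148.820,164.386) → (156.311,144.855) → (147.797,125.747) → (128.266,118.256) → (109.158,126.770) → (101.667,146.301) → (110.181,165.409) (closed)

[2] `<polygon>` rectangle, #ff00ff→engrave S240 F3666: (22.903,181.222) → (110.733,181.222) → (110.733,70.789) → (22.903,70.789) → (22.903,181.222) (closed)

[3] `<polygon>` regular polygon, #ff00ff→engrave S240 F3666: (39.455,167.107) → (28.878,188.331) → (36.406,210.818) → (57.630,221.395) → (80.117,213.867) → (90.694,192.643) → (83.166,170.156) → (61.942,159.579) → (39.455,167.107) (closed)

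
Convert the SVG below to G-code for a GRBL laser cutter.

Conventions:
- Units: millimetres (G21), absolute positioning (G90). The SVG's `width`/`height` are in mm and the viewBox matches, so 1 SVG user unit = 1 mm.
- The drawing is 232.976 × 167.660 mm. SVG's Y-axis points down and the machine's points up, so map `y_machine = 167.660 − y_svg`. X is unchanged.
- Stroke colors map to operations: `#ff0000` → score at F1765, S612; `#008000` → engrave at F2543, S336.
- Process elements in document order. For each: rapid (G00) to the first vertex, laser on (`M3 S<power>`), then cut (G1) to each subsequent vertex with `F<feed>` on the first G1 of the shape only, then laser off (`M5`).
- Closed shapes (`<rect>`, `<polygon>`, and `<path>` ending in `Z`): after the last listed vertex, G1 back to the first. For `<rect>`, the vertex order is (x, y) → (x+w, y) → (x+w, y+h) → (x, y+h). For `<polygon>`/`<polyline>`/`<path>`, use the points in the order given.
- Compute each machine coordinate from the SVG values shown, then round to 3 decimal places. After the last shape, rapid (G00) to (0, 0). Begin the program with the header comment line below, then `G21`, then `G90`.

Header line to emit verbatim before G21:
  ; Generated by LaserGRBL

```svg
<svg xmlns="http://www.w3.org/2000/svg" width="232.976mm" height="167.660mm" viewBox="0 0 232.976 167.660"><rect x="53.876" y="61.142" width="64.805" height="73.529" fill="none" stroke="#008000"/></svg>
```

Since the viewBox matches the mm dimensions, user units are millimetres directly. The only transform is the Y-flip y_m = 167.660 − y_svg.

Shape 1 is a rectangle drawn with `<rect>`. Its stroke #008000 means engrave at S336, F2543. After flipping Y the toolpath is (53.876,106.518) → (118.681,106.518) → (118.681,32.989) → (53.876,32.989) → (53.876,106.518), returning to the start.

; Generated by LaserGRBL
G21
G90
G00 X53.876 Y106.518
M3 S336
G1 X118.681 Y106.518 F2543
G1 X118.681 Y32.989
G1 X53.876 Y32.989
G1 X53.876 Y106.518
M5
G00 X0.000 Y0.000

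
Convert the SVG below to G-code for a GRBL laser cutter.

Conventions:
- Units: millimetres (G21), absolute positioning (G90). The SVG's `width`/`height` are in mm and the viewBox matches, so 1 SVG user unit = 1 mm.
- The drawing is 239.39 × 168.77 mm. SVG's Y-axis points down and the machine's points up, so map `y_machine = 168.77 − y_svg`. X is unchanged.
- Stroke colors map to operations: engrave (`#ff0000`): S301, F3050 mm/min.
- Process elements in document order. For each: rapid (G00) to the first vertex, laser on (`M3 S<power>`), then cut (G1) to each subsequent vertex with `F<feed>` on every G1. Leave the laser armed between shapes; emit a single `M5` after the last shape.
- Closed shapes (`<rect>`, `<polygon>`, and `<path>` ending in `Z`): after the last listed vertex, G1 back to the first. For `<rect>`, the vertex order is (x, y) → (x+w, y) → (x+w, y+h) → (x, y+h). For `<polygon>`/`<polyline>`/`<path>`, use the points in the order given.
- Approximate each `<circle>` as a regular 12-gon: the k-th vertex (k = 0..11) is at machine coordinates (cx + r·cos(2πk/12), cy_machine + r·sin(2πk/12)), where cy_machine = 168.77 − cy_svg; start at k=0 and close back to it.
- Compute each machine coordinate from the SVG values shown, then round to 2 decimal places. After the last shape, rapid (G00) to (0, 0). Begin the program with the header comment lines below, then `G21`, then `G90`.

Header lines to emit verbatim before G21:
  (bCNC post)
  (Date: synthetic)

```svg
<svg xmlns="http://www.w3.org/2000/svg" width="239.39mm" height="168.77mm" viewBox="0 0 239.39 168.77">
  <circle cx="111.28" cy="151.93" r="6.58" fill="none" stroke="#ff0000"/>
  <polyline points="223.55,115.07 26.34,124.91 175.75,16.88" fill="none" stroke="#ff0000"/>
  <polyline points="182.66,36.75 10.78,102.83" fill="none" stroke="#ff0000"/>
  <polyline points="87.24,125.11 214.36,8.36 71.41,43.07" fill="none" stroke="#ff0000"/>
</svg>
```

(bCNC post)
(Date: synthetic)
G21
G90
G00 X117.86 Y16.84
M3 S301
G1 X116.98 Y20.13 F3050
G1 X114.57 Y22.54 F3050
G1 X111.28 Y23.42 F3050
G1 X107.99 Y22.54 F3050
G1 X105.58 Y20.13 F3050
G1 X104.70 Y16.84 F3050
G1 X105.58 Y13.55 F3050
G1 X107.99 Y11.14 F3050
G1 X111.28 Y10.26 F3050
G1 X114.57 Y11.14 F3050
G1 X116.98 Y13.55 F3050
G1 X117.86 Y16.84 F3050
G00 X223.55 Y53.70
M3 S301
G1 X26.34 Y43.86 F3050
G1 X175.75 Y151.89 F3050
G00 X182.66 Y132.02
M3 S301
G1 X10.78 Y65.94 F3050
G00 X87.24 Y43.66
M3 S301
G1 X214.36 Y160.41 F3050
G1 X71.41 Y125.70 F3050
M5
G00 X0.00 Y0.00

viewBox `0 0 239.39 168.77` with mm width/height → 1 unit = 1 mm. Flip: y_m = 168.77 − y_svg.

**Shape 1** — `<circle>` circle, stroke `#ff0000` → engrave (S301, F3050). Machine vertices: (117.86,16.84) → (116.98,20.13) → (114.57,22.54) → (111.28,23.42) → (107.99,22.54) → (105.58,20.13) → (104.70,16.84) → (105.58,13.55) → (107.99,11.14) → (111.28,10.26) → (114.57,11.14) → (116.98,13.55) → (117.86,16.84). Closed: final G1 returns to the first vertex.

**Shape 2** — `<polyline>` open polyline, stroke `#ff0000` → engrave (S301, F3050). Machine vertices: (223.55,53.70) → (26.34,43.86) → (175.75,151.89). Open path.

**Shape 3** — `<polyline>` line segment, stroke `#ff0000` → engrave (S301, F3050). Machine vertices: (182.66,132.02) → (10.78,65.94). Open path.

**Shape 4** — `<polyline>` open polyline, stroke `#ff0000` → engrave (S301, F3050). Machine vertices: (87.24,43.66) → (214.36,160.41) → (71.41,125.70). Open path.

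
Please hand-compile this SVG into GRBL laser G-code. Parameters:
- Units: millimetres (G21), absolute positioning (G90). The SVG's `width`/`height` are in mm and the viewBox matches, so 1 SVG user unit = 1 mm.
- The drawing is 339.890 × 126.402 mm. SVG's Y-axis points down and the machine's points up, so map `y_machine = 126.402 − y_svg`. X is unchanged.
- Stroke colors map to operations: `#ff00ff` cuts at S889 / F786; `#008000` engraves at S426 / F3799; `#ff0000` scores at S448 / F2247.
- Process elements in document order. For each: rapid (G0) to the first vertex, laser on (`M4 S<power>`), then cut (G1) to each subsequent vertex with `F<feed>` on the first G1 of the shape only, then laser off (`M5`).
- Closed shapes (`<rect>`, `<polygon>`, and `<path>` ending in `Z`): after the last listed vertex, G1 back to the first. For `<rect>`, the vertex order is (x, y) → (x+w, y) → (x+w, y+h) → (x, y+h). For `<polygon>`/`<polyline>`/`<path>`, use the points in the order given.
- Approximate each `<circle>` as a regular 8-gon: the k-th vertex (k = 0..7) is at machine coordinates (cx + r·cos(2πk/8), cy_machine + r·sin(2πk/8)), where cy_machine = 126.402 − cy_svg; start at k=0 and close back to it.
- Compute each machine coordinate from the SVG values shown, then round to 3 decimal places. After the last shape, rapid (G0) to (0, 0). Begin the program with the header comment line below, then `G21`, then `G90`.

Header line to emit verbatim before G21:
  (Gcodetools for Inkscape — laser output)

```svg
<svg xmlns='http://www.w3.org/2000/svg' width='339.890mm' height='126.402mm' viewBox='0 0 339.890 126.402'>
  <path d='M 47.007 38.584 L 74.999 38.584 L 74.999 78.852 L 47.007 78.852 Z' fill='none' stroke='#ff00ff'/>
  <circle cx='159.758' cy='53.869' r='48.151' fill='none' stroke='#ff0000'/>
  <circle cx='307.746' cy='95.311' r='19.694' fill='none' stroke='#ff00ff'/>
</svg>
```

(Gcodetools for Inkscape — laser output)
G21
G90
G0 X47.007 Y87.818
M4 S889
G1 X74.999 Y87.818 F786
G1 X74.999 Y47.550
G1 X47.007 Y47.550
G1 X47.007 Y87.818
M5
G0 X207.909 Y72.533
M4 S448
G1 X193.806 Y106.581 F2247
G1 X159.758 Y120.684
G1 X125.710 Y106.581
G1 X111.607 Y72.533
G1 X125.710 Y38.485
G1 X159.758 Y24.382
G1 X193.806 Y38.485
G1 X207.909 Y72.533
M5
G0 X327.440 Y31.091
M4 S889
G1 X321.672 Y45.017 F786
G1 X307.746 Y50.785
G1 X293.820 Y45.017
G1 X288.052 Y31.091
G1 X293.820 Y17.165
G1 X307.746 Y11.397
G1 X321.672 Y17.165
G1 X327.440 Y31.091
M5
G0 X0.000 Y0.000

viewBox `0 0 339.890 126.402` with mm width/height → 1 unit = 1 mm. Flip: y_m = 126.402 − y_svg.

**Shape 1** — `<path>` rectangle, stroke `#ff00ff` → cut (S889, F786). Machine vertices: (47.007,87.818) → (74.999,87.818) → (74.999,47.550) → (47.007,47.550) → (47.007,87.818). Closed: final G1 returns to the first vertex.

**Shape 2** — `<circle>` circle, stroke `#ff0000` → score (S448, F2247). Machine vertices: (207.909,72.533) → (193.806,106.581) → (159.758,120.684) → (125.710,106.581) → (111.607,72.533) → (125.710,38.485) → (159.758,24.382) → (193.806,38.485) → (207.909,72.533). Closed: final G1 returns to the first vertex.

**Shape 3** — `<circle>` circle, stroke `#ff00ff` → cut (S889, F786). Machine vertices: (327.440,31.091) → (321.672,45.017) → (307.746,50.785) → (293.820,45.017) → (288.052,31.091) → (293.820,17.165) → (307.746,11.397) → (321.672,17.165) → (327.440,31.091). Closed: final G1 returns to the first vertex.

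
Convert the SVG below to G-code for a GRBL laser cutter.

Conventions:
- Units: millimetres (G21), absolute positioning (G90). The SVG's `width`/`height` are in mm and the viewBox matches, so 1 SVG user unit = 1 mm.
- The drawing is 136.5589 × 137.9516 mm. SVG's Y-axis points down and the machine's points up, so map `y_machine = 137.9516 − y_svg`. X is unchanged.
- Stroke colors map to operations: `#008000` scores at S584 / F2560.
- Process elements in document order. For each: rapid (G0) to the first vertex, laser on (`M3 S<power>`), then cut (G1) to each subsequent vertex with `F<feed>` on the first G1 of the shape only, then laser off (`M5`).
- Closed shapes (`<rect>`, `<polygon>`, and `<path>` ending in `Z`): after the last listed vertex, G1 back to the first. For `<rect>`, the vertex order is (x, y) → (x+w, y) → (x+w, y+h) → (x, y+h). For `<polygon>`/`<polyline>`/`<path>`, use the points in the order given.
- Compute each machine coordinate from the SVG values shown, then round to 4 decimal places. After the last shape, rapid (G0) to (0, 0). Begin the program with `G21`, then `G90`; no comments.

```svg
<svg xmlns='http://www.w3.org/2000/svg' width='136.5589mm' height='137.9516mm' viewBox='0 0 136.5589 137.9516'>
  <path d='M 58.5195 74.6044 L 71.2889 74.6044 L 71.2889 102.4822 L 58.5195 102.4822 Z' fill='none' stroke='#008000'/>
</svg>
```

G21
G90
G0 X58.5195 Y63.3472
M3 S584
G1 X71.2889 Y63.3472 F2560
G1 X71.2889 Y35.4694
G1 X58.5195 Y35.4694
G1 X58.5195 Y63.3472
M5
G0 X0.0000 Y0.0000

Since the viewBox matches the mm dimensions, user units are millimetres directly. The only transform is the Y-flip y_m = 137.9516 − y_svg.

Shape 1 is a rectangle drawn with `<path>`. Its stroke #008000 means score at S584, F2560. After flipping Y the toolpath is (58.5195,63.3472) → (71.2889,63.3472) → (71.2889,35.4694) → (58.5195,35.4694) → (58.5195,63.3472), returning to the start.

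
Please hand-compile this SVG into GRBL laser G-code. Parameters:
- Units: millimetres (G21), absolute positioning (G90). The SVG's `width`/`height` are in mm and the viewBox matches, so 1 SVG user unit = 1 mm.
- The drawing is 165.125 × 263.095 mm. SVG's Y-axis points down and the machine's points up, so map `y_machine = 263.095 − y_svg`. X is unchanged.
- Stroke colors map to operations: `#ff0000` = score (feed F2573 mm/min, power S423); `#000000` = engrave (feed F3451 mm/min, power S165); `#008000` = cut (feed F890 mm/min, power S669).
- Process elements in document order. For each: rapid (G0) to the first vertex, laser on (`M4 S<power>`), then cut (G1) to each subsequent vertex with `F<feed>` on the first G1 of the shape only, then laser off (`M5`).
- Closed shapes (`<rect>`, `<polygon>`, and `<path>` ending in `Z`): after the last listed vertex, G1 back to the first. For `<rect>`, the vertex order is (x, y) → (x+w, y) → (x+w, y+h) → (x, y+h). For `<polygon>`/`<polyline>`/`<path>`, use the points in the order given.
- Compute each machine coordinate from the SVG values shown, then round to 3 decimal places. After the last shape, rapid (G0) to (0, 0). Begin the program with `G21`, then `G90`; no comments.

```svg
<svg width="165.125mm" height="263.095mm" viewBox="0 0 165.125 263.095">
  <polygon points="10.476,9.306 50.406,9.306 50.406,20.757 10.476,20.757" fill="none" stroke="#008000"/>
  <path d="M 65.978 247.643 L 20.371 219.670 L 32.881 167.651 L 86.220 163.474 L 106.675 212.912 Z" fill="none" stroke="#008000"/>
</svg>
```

Since the viewBox matches the mm dimensions, user units are millimetres directly. The only transform is the Y-flip y_m = 263.095 − y_svg.

Shape 1 is a rectangle drawn with `<polygon>`. Its stroke #008000 means cut at S669, F890. After flipping Y the toolpath is (10.476,253.789) → (50.406,253.789) → (50.406,242.338) → (10.476,242.338) → (10.476,253.789), returning to the start.

Shape 2 is a regular polygon drawn with `<path>`. Its stroke #008000 means cut at S669, F890. After flipping Y the toolpath is (65.978,15.452) → (20.371,43.425) → (32.881,95.444) → (86.220,99.621) → (106.675,50.183) → (65.978,15.452), returning to the start.

G21
G90
G0 X10.476 Y253.789
M4 S669
G1 X50.406 Y253.789 F890
G1 X50.406 Y242.338
G1 X10.476 Y242.338
G1 X10.476 Y253.789
M5
G0 X65.978 Y15.452
M4 S669
G1 X20.371 Y43.425 F890
G1 X32.881 Y95.444
G1 X86.220 Y99.621
G1 X106.675 Y50.183
G1 X65.978 Y15.452
M5
G0 X0.000 Y0.000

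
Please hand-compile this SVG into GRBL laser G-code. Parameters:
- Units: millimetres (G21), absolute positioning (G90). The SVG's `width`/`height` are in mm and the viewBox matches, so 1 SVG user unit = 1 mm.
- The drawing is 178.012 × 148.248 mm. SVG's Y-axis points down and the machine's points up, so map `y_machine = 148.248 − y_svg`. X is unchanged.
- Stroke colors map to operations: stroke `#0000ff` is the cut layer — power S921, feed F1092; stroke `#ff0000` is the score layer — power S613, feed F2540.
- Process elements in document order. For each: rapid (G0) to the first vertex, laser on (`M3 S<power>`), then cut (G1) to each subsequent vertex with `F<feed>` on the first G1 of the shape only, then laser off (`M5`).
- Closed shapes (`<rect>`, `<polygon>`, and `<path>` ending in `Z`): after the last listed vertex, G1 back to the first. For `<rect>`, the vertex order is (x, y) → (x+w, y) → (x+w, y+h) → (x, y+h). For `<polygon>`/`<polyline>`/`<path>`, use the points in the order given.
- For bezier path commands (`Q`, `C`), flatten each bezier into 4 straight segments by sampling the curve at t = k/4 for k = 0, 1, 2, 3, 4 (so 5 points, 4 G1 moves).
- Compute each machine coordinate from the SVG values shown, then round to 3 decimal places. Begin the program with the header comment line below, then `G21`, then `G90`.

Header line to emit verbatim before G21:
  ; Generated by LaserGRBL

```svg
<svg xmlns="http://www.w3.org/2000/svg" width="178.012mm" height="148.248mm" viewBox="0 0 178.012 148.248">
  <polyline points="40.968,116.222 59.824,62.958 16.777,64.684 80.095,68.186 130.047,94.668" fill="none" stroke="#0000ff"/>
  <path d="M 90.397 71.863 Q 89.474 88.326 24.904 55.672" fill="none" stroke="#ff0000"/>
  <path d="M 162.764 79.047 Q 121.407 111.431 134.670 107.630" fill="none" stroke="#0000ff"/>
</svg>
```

; Generated by LaserGRBL
G21
G90
G0 X40.968 Y32.026
M3 S921
G1 X59.824 Y85.290 F1092
G1 X16.777 Y83.564
G1 X80.095 Y80.062
G1 X130.047 Y53.580
M5
G0 X90.397 Y76.385
M3 S613
G1 X85.958 Y71.223 F2540
G1 X73.562 Y72.201
G1 X53.211 Y79.319
G1 X24.904 Y92.576
M5
G0 X162.764 Y69.201
M3 S921
G1 X145.499 Y55.271 F1092
G1 X135.062 Y45.863
G1 X131.452 Y40.979
G1 X134.670 Y40.618
M5

viewBox `0 0 178.012 148.248` with mm width/height → 1 unit = 1 mm. Flip: y_m = 148.248 − y_svg.

**Shape 1** — `<polyline>` open polyline, stroke `#0000ff` → cut (S921, F1092). Machine vertices: (40.968,32.026) → (59.824,85.290) → (16.777,83.564) → (80.095,80.062) → (130.047,53.580). Open path.

**Shape 2** — `<path>` quadratic bezier, stroke `#ff0000` → score (S613, F2540). Control points (SVG): P0=(90.397,71.863), P1=(89.474,88.326), P2=(24.904,55.672); sampled at t=k/4. Machine vertices: (90.397,76.385) → (85.958,71.223) → (73.562,72.201) → (53.211,79.319) → (24.904,92.576). Open path.

**Shape 3** — `<path>` quadratic bezier, stroke `#0000ff` → cut (S921, F1092). Control points (SVG): P0=(162.764,79.047), P1=(121.407,111.431), P2=(134.670,107.630); sampled at t=k/4. Machine vertices: (162.764,69.201) → (145.499,55.271) → (135.062,45.863) → (131.452,40.979) → (134.670,40.618). Open path.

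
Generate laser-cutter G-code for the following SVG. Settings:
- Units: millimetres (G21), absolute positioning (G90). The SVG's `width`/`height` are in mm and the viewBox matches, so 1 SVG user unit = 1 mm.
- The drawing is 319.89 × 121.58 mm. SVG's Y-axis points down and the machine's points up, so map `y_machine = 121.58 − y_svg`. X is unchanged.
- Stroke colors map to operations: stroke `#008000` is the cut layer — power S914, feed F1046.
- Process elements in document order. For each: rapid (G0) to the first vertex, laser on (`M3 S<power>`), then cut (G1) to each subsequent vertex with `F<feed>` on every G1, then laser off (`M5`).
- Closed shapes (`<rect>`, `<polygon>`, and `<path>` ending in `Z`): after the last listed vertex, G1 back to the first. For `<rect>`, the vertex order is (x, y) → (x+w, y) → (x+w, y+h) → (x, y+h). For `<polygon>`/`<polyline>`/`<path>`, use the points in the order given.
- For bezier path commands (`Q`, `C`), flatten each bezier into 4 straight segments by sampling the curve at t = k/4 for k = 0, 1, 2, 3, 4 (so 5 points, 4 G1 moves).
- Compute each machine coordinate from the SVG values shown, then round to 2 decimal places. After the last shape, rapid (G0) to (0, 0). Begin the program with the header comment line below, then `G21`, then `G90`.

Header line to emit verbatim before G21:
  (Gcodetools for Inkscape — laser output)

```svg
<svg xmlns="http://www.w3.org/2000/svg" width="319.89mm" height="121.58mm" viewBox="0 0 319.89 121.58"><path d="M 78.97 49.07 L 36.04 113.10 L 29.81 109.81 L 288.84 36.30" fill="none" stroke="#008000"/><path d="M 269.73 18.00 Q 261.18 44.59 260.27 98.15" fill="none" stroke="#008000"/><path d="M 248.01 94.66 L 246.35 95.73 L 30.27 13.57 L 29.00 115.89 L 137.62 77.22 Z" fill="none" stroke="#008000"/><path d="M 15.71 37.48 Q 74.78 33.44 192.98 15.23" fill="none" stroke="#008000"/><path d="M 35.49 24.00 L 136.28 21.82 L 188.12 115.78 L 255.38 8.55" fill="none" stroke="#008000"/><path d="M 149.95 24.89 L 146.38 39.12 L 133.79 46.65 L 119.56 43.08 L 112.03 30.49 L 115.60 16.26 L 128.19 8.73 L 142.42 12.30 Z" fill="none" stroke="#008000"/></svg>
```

Since the viewBox matches the mm dimensions, user units are millimetres directly. The only transform is the Y-flip y_m = 121.58 − y_svg.

Shape 1 is a open polyline drawn with `<path>`. Its stroke #008000 means cut at S914, F1046. After flipping Y the toolpath is (78.97,72.51) → (36.04,8.48) → (29.81,11.77) → (288.84,85.28).

Shape 2 is a quadratic bezier drawn with `<path>`. Its stroke #008000 means cut at S914, F1046. After flipping Y the toolpath is (269.73,103.58) → (265.93,88.60) → (263.09,70.25) → (261.20,48.52) → (260.27,23.43).

Shape 3 is a closed polygon drawn with `<path>`. Its stroke #008000 means cut at S914, F1046. After flipping Y the toolpath is (248.01,26.92) → (246.35,25.85) → (30.27,108.01) → (29.00,5.69) → (137.62,44.36) → (248.01,26.92), returning to the start.

Shape 4 is a quadratic bezier drawn with `<path>`. Its stroke #008000 means cut at S914, F1046. After flipping Y the toolpath is (15.71,84.10) → (48.94,87.01) → (89.56,91.68) → (137.58,98.13) → (192.98,106.35).

Shape 5 is a open polyline drawn with `<path>`. Its stroke #008000 means cut at S914, F1046. After flipping Y the toolpath is (35.49,97.58) → (136.28,99.76) → (188.12,5.80) → (255.38,113.03).

Shape 6 is a regular polygon drawn with `<path>`. Its stroke #008000 means cut at S914, F1046. After flipping Y the toolpath is (149.95,96.69) → (146.38,82.46) → (133.79,74.93) → (119.56,78.50) → (112.03,91.09) → (115.60,105.32) → (128.19,112.85) → (142.42,109.28) → (149.95,96.69), returning to the start.

(Gcodetools for Inkscape — laser output)
G21
G90
G0 X78.97 Y72.51
M3 S914
G1 X36.04 Y8.48 F1046
G1 X29.81 Y11.77 F1046
G1 X288.84 Y85.28 F1046
M5
G0 X269.73 Y103.58
M3 S914
G1 X265.93 Y88.60 F1046
G1 X263.09 Y70.25 F1046
G1 X261.20 Y48.52 F1046
G1 X260.27 Y23.43 F1046
M5
G0 X248.01 Y26.92
M3 S914
G1 X246.35 Y25.85 F1046
G1 X30.27 Y108.01 F1046
G1 X29.00 Y5.69 F1046
G1 X137.62 Y44.36 F1046
G1 X248.01 Y26.92 F1046
M5
G0 X15.71 Y84.10
M3 S914
G1 X48.94 Y87.01 F1046
G1 X89.56 Y91.68 F1046
G1 X137.58 Y98.13 F1046
G1 X192.98 Y106.35 F1046
M5
G0 X35.49 Y97.58
M3 S914
G1 X136.28 Y99.76 F1046
G1 X188.12 Y5.80 F1046
G1 X255.38 Y113.03 F1046
M5
G0 X149.95 Y96.69
M3 S914
G1 X146.38 Y82.46 F1046
G1 X133.79 Y74.93 F1046
G1 X119.56 Y78.50 F1046
G1 X112.03 Y91.09 F1046
G1 X115.60 Y105.32 F1046
G1 X128.19 Y112.85 F1046
G1 X142.42 Y109.28 F1046
G1 X149.95 Y96.69 F1046
M5
G0 X0.00 Y0.00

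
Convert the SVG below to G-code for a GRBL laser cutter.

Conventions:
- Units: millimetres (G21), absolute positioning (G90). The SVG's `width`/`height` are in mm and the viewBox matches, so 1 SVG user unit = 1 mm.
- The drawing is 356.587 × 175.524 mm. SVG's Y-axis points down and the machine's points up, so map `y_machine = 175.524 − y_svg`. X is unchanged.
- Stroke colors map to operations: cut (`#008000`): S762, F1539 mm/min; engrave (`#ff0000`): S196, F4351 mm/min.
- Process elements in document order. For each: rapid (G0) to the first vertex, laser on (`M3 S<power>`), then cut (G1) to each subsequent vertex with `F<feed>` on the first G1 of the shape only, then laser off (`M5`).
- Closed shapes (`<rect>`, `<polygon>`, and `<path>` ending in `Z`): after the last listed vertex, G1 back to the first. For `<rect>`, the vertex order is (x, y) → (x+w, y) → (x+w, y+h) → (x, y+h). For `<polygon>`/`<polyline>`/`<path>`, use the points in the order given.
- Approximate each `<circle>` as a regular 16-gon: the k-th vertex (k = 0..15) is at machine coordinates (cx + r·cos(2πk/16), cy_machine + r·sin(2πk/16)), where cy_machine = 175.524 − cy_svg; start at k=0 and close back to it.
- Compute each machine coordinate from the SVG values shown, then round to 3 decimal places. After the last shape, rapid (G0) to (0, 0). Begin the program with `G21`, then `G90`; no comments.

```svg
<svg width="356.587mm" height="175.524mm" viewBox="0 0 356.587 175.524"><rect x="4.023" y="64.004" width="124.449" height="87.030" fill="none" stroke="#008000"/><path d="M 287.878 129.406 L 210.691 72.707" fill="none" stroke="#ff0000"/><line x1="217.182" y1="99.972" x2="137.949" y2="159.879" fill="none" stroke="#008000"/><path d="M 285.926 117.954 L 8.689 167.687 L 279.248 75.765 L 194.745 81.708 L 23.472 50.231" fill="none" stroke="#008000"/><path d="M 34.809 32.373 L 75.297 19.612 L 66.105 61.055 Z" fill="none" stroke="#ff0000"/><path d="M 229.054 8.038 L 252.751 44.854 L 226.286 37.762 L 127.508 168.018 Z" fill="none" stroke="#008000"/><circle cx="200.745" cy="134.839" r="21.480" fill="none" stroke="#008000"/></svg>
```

viewBox `0 0 356.587 175.524` with mm width/height → 1 unit = 1 mm. Flip: y_m = 175.524 − y_svg.

**Shape 1** — `<rect>` rectangle, stroke `#008000` → cut (S762, F1539). Machine vertices: (4.023,111.520) → (128.472,111.520) → (128.472,24.490) → (4.023,24.490) → (4.023,111.520). Closed: final G1 returns to the first vertex.

**Shape 2** — `<path>` line segment, stroke `#ff0000` → engrave (S196, F4351). Machine vertices: (287.878,46.118) → (210.691,102.817). Open path.

**Shape 3** — `<line>` line segment, stroke `#008000` → cut (S762, F1539). Machine vertices: (217.182,75.552) → (137.949,15.645). Open path.

**Shape 4** — `<path>` open polyline, stroke `#008000` → cut (S762, F1539). Machine vertices: (285.926,57.570) → (8.689,7.837) → (279.248,99.759) → (194.745,93.816) → (23.472,125.293). Open path.

**Shape 5** — `<path>` regular polygon, stroke `#ff0000` → engrave (S196, F4351). Machine vertices: (34.809,143.151) → (75.297,155.912) → (66.105,114.469) → (34.809,143.151). Closed: final G1 returns to the first vertex.

**Shape 6** — `<path>` closed polygon, stroke `#008000` → cut (S762, F1539). Machine vertices: (229.054,167.486) → (252.751,130.670) → (226.286,137.762) → (127.508,7.506) → (229.054,167.486). Closed: final G1 returns to the first vertex.

**Shape 7** — `<circle>` circle, stroke `#008000` → cut (S762, F1539). Machine vertices: (222.225,40.685) → (220.590,48.905) → (215.934,55.874) → (208.965,60.530) → (200.745,62.165) → (192.525,60.530) → (185.556,55.874) → (180.900,48.905) → (179.265,40.685) → (180.900,32.465) → (185.556,25.496) → (192.525,20.840) → (200.745,19.205) → (208.965,20.840) → (215.934,25.496) → (220.590,32.465) → (222.225,40.685). Closed: final G1 returns to the first vertex.

G21
G90
G0 X4.023 Y111.520
M3 S762
G1 X128.472 Y111.520 F1539
G1 X128.472 Y24.490
G1 X4.023 Y24.490
G1 X4.023 Y111.520
M5
G0 X287.878 Y46.118
M3 S196
G1 X210.691 Y102.817 F4351
M5
G0 X217.182 Y75.552
M3 S762
G1 X137.949 Y15.645 F1539
M5
G0 X285.926 Y57.570
M3 S762
G1 X8.689 Y7.837 F1539
G1 X279.248 Y99.759
G1 X194.745 Y93.816
G1 X23.472 Y125.293
M5
G0 X34.809 Y143.151
M3 S196
G1 X75.297 Y155.912 F4351
G1 X66.105 Y114.469
G1 X34.809 Y143.151
M5
G0 X229.054 Y167.486
M3 S762
G1 X252.751 Y130.670 F1539
G1 X226.286 Y137.762
G1 X127.508 Y7.506
G1 X229.054 Y167.486
M5
G0 X222.225 Y40.685
M3 S762
G1 X220.590 Y48.905 F1539
G1 X215.934 Y55.874
G1 X208.965 Y60.530
G1 X200.745 Y62.165
G1 X192.525 Y60.530
G1 X185.556 Y55.874
G1 X180.900 Y48.905
G1 X179.265 Y40.685
G1 X180.900 Y32.465
G1 X185.556 Y25.496
G1 X192.525 Y20.840
G1 X200.745 Y19.205
G1 X208.965 Y20.840
G1 X215.934 Y25.496
G1 X220.590 Y32.465
G1 X222.225 Y40.685
M5
G0 X0.000 Y0.000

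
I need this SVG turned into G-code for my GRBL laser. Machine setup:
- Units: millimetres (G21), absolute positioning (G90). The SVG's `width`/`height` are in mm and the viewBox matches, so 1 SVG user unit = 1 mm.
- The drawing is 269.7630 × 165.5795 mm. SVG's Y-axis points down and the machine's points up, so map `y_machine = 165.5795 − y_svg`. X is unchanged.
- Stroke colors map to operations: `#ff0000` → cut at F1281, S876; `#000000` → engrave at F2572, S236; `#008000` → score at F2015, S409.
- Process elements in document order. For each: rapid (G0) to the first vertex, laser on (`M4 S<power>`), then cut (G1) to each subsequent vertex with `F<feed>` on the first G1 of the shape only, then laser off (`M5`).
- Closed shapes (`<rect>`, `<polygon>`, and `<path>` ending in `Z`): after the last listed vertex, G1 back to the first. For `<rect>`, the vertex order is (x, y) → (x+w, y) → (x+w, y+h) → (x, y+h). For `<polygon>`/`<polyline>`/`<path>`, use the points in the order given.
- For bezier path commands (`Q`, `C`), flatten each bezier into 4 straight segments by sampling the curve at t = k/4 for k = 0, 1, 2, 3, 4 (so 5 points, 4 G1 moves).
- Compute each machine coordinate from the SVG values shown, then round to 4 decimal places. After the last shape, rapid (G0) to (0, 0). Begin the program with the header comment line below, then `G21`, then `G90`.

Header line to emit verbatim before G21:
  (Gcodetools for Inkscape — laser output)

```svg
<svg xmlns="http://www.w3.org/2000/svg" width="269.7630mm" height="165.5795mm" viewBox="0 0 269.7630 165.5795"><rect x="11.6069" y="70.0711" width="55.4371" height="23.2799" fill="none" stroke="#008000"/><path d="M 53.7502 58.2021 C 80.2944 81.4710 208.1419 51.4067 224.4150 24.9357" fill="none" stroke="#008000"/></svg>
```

1 u = 1 mm; y_m = 165.5795 − y.

[1] `<rect>` rectangle, #008000→score S409 F2015: (11.6069,95.5084) → (67.0440,95.5084) → (67.0440,72.2285) → (11.6069,72.2285) → (11.6069,95.5084) (closed)

[2] `<path>` cubic bezier, #008000→score S409 F2015: (53.7502,107.3774) → (89.3265,99.0362) → (142.9343,105.3581) → (194.6162,121.0063) → (224.4150,140.6438)

(Gcodetools for Inkscape — laser output)
G21
G90
G0 X11.6069 Y95.5084
M4 S409
G1 X67.0440 Y95.5084 F2015
G1 X67.0440 Y72.2285
G1 X11.6069 Y72.2285
G1 X11.6069 Y95.5084
M5
G0 X53.7502 Y107.3774
M4 S409
G1 X89.3265 Y99.0362 F2015
G1 X142.9343 Y105.3581
G1 X194.6162 Y121.0063
G1 X224.4150 Y140.6438
M5
G0 X0.0000 Y0.0000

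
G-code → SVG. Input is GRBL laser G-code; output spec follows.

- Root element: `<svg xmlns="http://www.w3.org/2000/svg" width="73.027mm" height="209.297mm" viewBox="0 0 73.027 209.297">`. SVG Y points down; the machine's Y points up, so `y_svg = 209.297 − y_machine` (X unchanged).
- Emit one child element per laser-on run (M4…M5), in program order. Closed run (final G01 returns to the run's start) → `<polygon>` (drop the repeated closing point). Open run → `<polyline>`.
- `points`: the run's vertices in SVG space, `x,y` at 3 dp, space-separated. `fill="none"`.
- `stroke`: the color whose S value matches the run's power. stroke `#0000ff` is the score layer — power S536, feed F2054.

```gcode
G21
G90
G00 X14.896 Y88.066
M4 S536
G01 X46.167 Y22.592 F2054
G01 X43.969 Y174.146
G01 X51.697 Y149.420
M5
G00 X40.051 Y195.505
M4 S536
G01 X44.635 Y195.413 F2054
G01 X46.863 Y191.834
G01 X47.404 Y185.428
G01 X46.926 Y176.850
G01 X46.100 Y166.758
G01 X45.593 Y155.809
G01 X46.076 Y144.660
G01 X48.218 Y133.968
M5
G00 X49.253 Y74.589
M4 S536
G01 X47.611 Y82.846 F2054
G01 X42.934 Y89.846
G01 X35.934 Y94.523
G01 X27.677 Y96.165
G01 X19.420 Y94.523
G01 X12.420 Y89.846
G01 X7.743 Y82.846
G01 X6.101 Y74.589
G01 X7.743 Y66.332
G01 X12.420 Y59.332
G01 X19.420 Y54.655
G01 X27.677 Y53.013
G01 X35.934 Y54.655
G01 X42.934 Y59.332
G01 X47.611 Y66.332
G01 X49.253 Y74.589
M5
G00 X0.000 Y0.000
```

<svg xmlns="http://www.w3.org/2000/svg" width="73.027mm" height="209.297mm" viewBox="0 0 73.027 209.297">
  <polyline points="14.896,121.231 46.167,186.705 43.969,35.151 51.697,59.877" fill="none" stroke="#0000ff"/>
  <polyline points="40.051,13.792 44.635,13.884 46.863,17.463 47.404,23.869 46.926,32.447 46.100,42.539 45.593,53.488 46.076,64.637 48.218,75.329" fill="none" stroke="#0000ff"/>
  <polygon points="49.253,134.708 47.611,126.451 42.934,119.451 35.934,114.774 27.677,113.132 19.420,114.774 12.420,119.451 7.743,126.451 6.101,134.708 7.743,142.965 12.420,149.965 19.420,154.642 27.677,156.284 35.934,154.642 42.934,149.965 47.611,142.965" fill="none" stroke="#0000ff"/>
</svg>

y_svg = 209.297 − y_m. Every run uses S536, so all elements get stroke `#0000ff` (score).

[1] open run; points: 14.896,121.231 46.167,186.705 43.969,35.151 51.697,59.877

[2] open run; points: 40.051,13.792 44.635,13.884 46.863,17.463 47.404,23.869 46.926,32.447 46.100,42.539 45.593,53.488 46.076,64.637 48.218,75.329

[3] closed run; points: 49.253,134.708 47.611,126.451 42.934,119.451 35.934,114.774 27.677,113.132 19.420,114.774 12.420,119.451 7.743,126.451 6.101,134.708 7.743,142.965 12.420,149.965 19.420,154.642 27.677,156.284 35.934,154.642 42.934,149.965 47.611,142.965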